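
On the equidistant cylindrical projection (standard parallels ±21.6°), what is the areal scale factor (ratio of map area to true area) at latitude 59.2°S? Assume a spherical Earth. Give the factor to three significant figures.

In the equirectangular projection with standard parallel φ₀ = 21.6° (x = Rλ cos φ₀, y = Rφ), meridians are true-scale (h = 1) and the parallel scale is k = cos φ₀ / cos φ.
Areal scale = h·k = 1 × cos φ₀ / cos φ; at 59.2°, h = 1.000, k = 1.816, so h·k = 1.816.

1.82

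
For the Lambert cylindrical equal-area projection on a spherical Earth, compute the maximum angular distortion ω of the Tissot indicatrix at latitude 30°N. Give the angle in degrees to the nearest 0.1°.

16.4°

The Lambert cylindrical equal-area projection is the cylindrical equal-area projection with its standard parallel at the equator (φ₀ = 0). For cylindrical equal-area with standard parallel φ₀, h = cos φ / cos φ₀ and k = cos φ₀ / cos φ, so h·k = 1.
At 30°: h = 0.8660, k = 1.155; principal scales a = 1.155, b = 0.8660.
sin(ω/2) = (a − b)/(a + b) = 0.2887/2.021 = 0.1429, so ω = 2 arcsin(0.1429) ≈ 16.4°.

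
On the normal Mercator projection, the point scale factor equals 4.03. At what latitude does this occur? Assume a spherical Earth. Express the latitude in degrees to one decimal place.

Mercator scale is k = sec φ = 1/cos φ.
1/cos φ = 4.03  ⇒  cos φ = 0.2481  ⇒  φ = arccos(0.2481) ≈ 75.6°.

75.6°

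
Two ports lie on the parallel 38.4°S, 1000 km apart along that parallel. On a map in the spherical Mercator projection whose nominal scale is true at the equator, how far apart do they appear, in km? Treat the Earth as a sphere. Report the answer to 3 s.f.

1280 km

The Mercator projection is conformal; its linear scale factor is the same in every direction and equals sec φ = 1/cos φ.
Along the parallel, k = sec 38.4° = 1/0.7837 = 1.276.
Map distance = 1000 × 1.276 ≈ 1280 km.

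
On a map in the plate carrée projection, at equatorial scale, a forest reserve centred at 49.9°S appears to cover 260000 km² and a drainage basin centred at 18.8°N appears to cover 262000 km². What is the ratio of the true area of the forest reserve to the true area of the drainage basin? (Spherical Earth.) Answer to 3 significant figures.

0.675

On the plate carrée, areal scale = h·k = 1 × sec φ, so true area = apparent × cos φ.
True area of forest reserve: 260000 × cos(49.9°) = 260000 × 0.6441 = 167500 km².
True area of drainage basin: 262000 × cos(18.8°) = 262000 × 0.9466 = 248000 km².
Ratio = 167500 / 248000 ≈ 0.675.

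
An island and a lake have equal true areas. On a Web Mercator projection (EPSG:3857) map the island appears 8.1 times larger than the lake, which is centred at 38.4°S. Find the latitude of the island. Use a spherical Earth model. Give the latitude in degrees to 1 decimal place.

On Mercator, (apparent₁)/(apparent₂) = sec²φ₁ / sec²φ₂ when true areas are equal.
cos²φ₂ / cos²φ₁ = 8.1  ⇒  cos φ₁ = cos 38.4° / √8.1 = 0.7837/2.846 = 0.2754.
φ₁ = arccos(0.2754) ≈ 74.0°.

74.0°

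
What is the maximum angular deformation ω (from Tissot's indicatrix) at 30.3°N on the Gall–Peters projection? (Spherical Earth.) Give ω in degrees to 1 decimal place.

22.7°

The Gall–Peters projection is cylindrical equal-area with φ₀ = 45°. A cylindrical equal-area projection with standard parallel φ₀ has meridian scale h = cos φ / cos φ₀ and parallel scale k = cos φ₀ / cos φ (so areas are preserved, h·k = 1).
At 30.3°: h = 1.221, k = 0.8190; principal scales a = 1.221, b = 0.8190.
sin(ω/2) = (a − b)/(a + b) = 0.4020/2.040 = 0.1971, so ω = 2 arcsin(0.1971) ≈ 22.7°.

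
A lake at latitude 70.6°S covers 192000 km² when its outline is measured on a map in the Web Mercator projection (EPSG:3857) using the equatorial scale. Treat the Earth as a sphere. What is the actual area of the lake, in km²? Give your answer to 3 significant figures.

The Mercator projection is conformal; its linear scale factor is the same in every direction and equals sec φ = 1/cos φ.
Areal scale = k² = sec²φ = 1/cos²(70.6°) = 1/0.3322² = 9.064.
True area = apparent / (areal scale) = 192000 / 9.064 ≈ 21200 km².

21200 km²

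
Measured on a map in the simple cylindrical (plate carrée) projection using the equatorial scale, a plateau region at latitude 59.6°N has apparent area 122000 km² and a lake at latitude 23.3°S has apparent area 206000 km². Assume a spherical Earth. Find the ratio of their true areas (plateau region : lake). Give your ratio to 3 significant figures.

0.326

Plate carrée has h = 1 and k = sec φ, giving areal scale sec φ; true area = (apparent area) · cos φ.
True area of plateau region: 122000 × cos(59.6°) = 122000 × 0.5060 = 61740 km².
True area of lake: 206000 × cos(23.3°) = 206000 × 0.9184 = 189200 km².
Ratio = 61740 / 189200 ≈ 0.326.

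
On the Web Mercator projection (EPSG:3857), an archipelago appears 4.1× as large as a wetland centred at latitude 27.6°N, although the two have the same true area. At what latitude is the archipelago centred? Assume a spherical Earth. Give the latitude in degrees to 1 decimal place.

64.0°

For equal true areas on Mercator, apparent areas scale as sec²φ, so the ratio is cos²φ₂ / cos²φ₁.
cos²φ₂ / cos²φ₁ = 4.1  ⇒  cos φ₁ = cos 27.6° / √4.1 = 0.8862/2.025 = 0.4377.
φ₁ = arccos(0.4377) ≈ 64.0°.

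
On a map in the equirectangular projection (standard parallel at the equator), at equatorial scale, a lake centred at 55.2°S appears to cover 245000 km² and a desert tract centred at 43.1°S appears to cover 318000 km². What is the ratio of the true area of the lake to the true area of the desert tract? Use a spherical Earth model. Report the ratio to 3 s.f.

0.602

On the plate carrée, areal scale = h·k = 1 × sec φ, so true area = apparent × cos φ.
True area of lake: 245000 × cos(55.2°) = 245000 × 0.5707 = 139800 km².
True area of desert tract: 318000 × cos(43.1°) = 318000 × 0.7302 = 232200 km².
Ratio = 139800 / 232200 ≈ 0.602.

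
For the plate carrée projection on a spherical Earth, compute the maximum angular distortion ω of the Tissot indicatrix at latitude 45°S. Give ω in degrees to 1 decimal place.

19.8°

In the plate carrée (x = Rλ, y = Rφ), meridians are true-scale (h = 1) and parallels are stretched by k = sec φ.
At 45°: h = 1.000, k = 1.414; principal scales a = 1.414, b = 1.000.
sin(ω/2) = (a − b)/(a + b) = 0.4142/2.414 = 0.1716, so ω = 2 arcsin(0.1716) ≈ 19.8°.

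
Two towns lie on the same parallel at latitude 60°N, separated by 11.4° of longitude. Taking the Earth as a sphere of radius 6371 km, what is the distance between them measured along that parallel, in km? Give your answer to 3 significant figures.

634 km

Arc length along a parallel = R cos φ · Δλ (with Δλ in radians).
= 6371 × cos 60° × (11.4° × π/180) = 6371 × 0.5000 × 0.1990 ≈ 634 km.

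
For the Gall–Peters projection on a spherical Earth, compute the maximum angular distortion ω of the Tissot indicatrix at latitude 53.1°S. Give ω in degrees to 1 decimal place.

18.7°

The Gall–Peters projection is cylindrical equal-area with φ₀ = 45°. Cylindrical equal-area (φ₀ = 45°): h = cos φ / cos 45° along meridians, k = cos 45° / cos φ along parallels; h·k = 1.
At 53.1°: h = 0.8491, k = 1.178; principal scales a = 1.178, b = 0.8491.
sin(ω/2) = (a − b)/(a + b) = 0.3286/2.027 = 0.1621, so ω = 2 arcsin(0.1621) ≈ 18.7°.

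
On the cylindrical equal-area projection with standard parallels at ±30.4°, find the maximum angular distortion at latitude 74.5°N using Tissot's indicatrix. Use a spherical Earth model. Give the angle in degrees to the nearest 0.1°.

111.1°

A cylindrical equal-area projection with standard parallel φ₀ has meridian scale h = cos φ / cos φ₀ and parallel scale k = cos φ₀ / cos φ (so areas are preserved, h·k = 1).
At 74.5°: h = 0.3098, k = 3.228; principal scales a = 3.228, b = 0.3098.
sin(ω/2) = (a − b)/(a + b) = 2.918/3.537 = 0.8248, so ω = 2 arcsin(0.8248) ≈ 111.1°.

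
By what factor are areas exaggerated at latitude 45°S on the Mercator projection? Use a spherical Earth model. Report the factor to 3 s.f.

2.00

For Mercator, h = k = sec φ (a conformal cylindrical projection has a single point scale, 1/cos φ).
Areal scale = k² = sec²φ = 1/cos²(45°) = 1/0.7071² = 2.000.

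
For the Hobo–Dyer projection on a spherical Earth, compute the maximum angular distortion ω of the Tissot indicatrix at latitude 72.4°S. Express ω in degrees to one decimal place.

96.5°

Hobo–Dyer is a cylindrical equal-area projection with standard parallels at ±37.5°. Cylindrical equal-area (φ₀ = 37.5°): h = cos φ / cos 37.5° along meridians, k = cos 37.5° / cos φ along parallels; h·k = 1.
At 72.4°: h = 0.3811, k = 2.624; principal scales a = 2.624, b = 0.3811.
sin(ω/2) = (a − b)/(a + b) = 2.243/3.005 = 0.7463, so ω = 2 arcsin(0.7463) ≈ 96.5°.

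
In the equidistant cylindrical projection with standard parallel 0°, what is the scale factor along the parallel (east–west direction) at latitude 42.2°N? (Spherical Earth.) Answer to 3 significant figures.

1.35

Plate carrée maps x = Rλ, y = Rφ. The meridian scale is h = 1 and the parallel scale is k = 1/cos φ = sec φ.
k = 1/cos 42.2° = 1/0.7408 = 1.350.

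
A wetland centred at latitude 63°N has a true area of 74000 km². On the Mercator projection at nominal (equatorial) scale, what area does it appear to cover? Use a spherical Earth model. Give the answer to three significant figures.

359000 km²

Mercator is conformal, so the point scale is isotropic: h = k = sec φ = 1/cos φ.
Areal scale = k² = sec²φ = 1/cos²(63°) = 1/0.4540² = 4.852.
Apparent area = 74000 × 4.852 ≈ 359000 km².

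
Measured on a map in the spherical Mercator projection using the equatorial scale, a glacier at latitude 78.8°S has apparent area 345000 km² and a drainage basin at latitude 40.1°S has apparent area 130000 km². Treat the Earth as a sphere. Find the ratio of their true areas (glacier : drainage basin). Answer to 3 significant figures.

0.171

Mercator's areal exaggeration is sec²φ; hence true area = (apparent area) · cos²φ.
True area of glacier: 345000 × cos²(78.8°) = 345000 × 0.03773 = 13020 km².
True area of drainage basin: 130000 × cos²(40.1°) = 130000 × 0.5851 = 76060 km².
Ratio = 13020 / 76060 ≈ 0.171.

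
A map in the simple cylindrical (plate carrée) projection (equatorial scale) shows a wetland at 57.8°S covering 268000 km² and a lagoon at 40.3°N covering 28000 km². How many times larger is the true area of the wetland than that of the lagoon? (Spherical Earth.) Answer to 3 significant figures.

6.69

Plate carrée has h = 1 and k = sec φ, giving areal scale sec φ; true area = (apparent area) · cos φ.
True area of wetland: 268000 × cos(57.8°) = 268000 × 0.5329 = 142800 km².
True area of lagoon: 28000 × cos(40.3°) = 28000 × 0.7627 = 21350 km².
Ratio = 142800 / 21350 ≈ 6.69.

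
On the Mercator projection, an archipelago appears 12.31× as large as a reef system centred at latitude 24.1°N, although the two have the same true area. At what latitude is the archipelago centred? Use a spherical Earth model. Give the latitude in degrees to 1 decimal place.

74.9°

Mercator areal scale is sec²φ, so apparent-area ratio = sec²φ₁ / sec²φ₂ = cos²φ₂ / cos²φ₁.
cos²φ₂ / cos²φ₁ = 12.31  ⇒  cos φ₁ = cos 24.1° / √12.31 = 0.9128/3.509 = 0.2602.
φ₁ = arccos(0.2602) ≈ 74.9°.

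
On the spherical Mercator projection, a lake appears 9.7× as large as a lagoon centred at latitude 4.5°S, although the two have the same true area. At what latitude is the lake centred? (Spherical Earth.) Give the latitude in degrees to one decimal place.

On Mercator, (apparent₁)/(apparent₂) = sec²φ₁ / sec²φ₂ when true areas are equal.
cos²φ₂ / cos²φ₁ = 9.7  ⇒  cos φ₁ = cos 4.5° / √9.7 = 0.9969/3.114 = 0.3201.
φ₁ = arccos(0.3201) ≈ 71.3°.

71.3°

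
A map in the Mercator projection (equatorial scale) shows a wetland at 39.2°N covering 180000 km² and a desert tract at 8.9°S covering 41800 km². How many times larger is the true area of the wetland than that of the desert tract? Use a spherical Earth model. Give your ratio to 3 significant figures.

2.65

On Mercator the areal scale is sec²φ, so true area = apparent × cos²φ.
True area of wetland: 180000 × cos²(39.2°) = 180000 × 0.6005 = 108100 km².
True area of desert tract: 41800 × cos²(8.9°) = 41800 × 0.9761 = 40800 km².
Ratio = 108100 / 40800 ≈ 2.65.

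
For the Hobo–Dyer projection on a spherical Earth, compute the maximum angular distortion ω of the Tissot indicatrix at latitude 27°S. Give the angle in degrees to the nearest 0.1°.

13.3°

Hobo–Dyer is a cylindrical equal-area projection with standard parallels at ±37.5°. A cylindrical equal-area projection with standard parallel φ₀ has meridian scale h = cos φ / cos φ₀ and parallel scale k = cos φ₀ / cos φ (so areas are preserved, h·k = 1).
At 27°: h = 1.123, k = 0.8904; principal scales a = 1.123, b = 0.8904.
sin(ω/2) = (a − b)/(a + b) = 0.2327/2.013 = 0.1156, so ω = 2 arcsin(0.1156) ≈ 13.3°.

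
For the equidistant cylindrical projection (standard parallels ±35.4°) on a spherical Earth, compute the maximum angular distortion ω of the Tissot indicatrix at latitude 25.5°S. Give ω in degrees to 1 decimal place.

5.8°

In the equirectangular projection with standard parallel φ₀ = 35.4° (x = Rλ cos φ₀, y = Rφ), meridians are true-scale (h = 1) and the parallel scale is k = cos φ₀ / cos φ.
At 25.5°: h = 1.000, k = 0.9031; principal scales a = 1.000, b = 0.9031.
sin(ω/2) = (a − b)/(a + b) = 0.09690/1.903 = 0.05092, so ω = 2 arcsin(0.05092) ≈ 5.8°.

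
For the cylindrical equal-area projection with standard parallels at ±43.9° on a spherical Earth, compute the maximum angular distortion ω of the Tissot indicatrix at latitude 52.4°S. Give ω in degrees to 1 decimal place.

19.0°

Cylindrical equal-area (φ₀ = 43.9°): h = cos φ / cos 43.9° along meridians, k = cos 43.9° / cos φ along parallels; h·k = 1.
At 52.4°: h = 0.8468, k = 1.181; principal scales a = 1.181, b = 0.8468.
sin(ω/2) = (a − b)/(a + b) = 0.3342/2.028 = 0.1648, so ω = 2 arcsin(0.1648) ≈ 19.0°.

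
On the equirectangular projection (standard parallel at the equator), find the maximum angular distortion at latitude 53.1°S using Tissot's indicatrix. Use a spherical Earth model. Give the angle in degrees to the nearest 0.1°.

For the equirectangular projection with φ₀ = 0 (plate carrée), h = 1 along meridians and k = sec φ along parallels.
At 53.1°: h = 1.000, k = 1.666; principal scales a = 1.666, b = 1.000.
sin(ω/2) = (a − b)/(a + b) = 0.6655/2.666 = 0.2497, so ω = 2 arcsin(0.2497) ≈ 28.9°.

28.9°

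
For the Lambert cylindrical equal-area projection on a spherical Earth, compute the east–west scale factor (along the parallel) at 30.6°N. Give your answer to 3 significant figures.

The Lambert cylindrical equal-area projection is the cylindrical equal-area projection with its standard parallel at the equator (φ₀ = 0). For cylindrical equal-area with standard parallel φ₀, h = cos φ / cos φ₀ and k = cos φ₀ / cos φ, so h·k = 1.
k = cos 0° / cos 30.6° = 1.000/0.8607 = 1.162.

1.16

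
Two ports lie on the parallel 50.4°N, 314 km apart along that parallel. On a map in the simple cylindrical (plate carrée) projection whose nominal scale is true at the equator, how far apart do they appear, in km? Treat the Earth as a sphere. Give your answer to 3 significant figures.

493 km

For the equirectangular projection with φ₀ = 0 (plate carrée), h = 1 along meridians and k = sec φ along parallels.
Along the parallel, k = sec 50.4° = 1/0.6374 = 1.569.
Map distance = 314 × 1.569 ≈ 493 km.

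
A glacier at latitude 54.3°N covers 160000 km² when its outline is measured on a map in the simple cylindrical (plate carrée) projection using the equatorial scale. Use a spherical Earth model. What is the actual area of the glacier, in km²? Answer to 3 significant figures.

93400 km²

Plate carrée maps x = Rλ, y = Rφ. The meridian scale is h = 1 and the parallel scale is k = 1/cos φ = sec φ.
Areal scale = h·k = 1 × sec φ; at 54.3°, h = 1.000, k = 1.714, so h·k = 1.714.
True area = apparent / (areal scale) = 160000 / 1.714 ≈ 93400 km².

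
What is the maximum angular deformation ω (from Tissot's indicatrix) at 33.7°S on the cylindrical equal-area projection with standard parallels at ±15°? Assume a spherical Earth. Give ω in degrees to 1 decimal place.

17.0°

For cylindrical equal-area with standard parallel φ₀, h = cos φ / cos φ₀ and k = cos φ₀ / cos φ, so h·k = 1.
At 33.7°: h = 0.8613, k = 1.161; principal scales a = 1.161, b = 0.8613.
sin(ω/2) = (a − b)/(a + b) = 0.2997/2.022 = 0.1482, so ω = 2 arcsin(0.1482) ≈ 17.0°.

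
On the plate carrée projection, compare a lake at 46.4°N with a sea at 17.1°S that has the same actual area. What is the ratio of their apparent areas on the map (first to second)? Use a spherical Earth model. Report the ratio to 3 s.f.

1.39

Plate carrée maps x = Rλ, y = Rφ. The meridian scale is h = 1 and the parallel scale is k = 1/cos φ = sec φ.
Areal scale at 46.4°: h·k = 1.000 × 1.450 = 1.450.
Areal scale at 17.1°: h·k = 1.000 × 1.046 = 1.046.
Ratio = 1.450/1.046 ≈ 1.39.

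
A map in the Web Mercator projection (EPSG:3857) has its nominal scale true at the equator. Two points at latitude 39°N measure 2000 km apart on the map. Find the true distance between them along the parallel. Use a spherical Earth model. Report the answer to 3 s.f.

For Mercator, h = k = sec φ (a conformal cylindrical projection has a single point scale, 1/cos φ).
Along the parallel at 39°, map distances are exaggerated by k = sec 39° = 1.287.
True distance = 2000 / 1.287 = 2000 × cos 39° ≈ 1550 km.

1550 km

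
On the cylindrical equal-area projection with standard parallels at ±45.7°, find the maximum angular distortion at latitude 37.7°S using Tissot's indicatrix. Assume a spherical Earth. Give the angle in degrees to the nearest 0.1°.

14.3°

A cylindrical equal-area projection with standard parallel φ₀ has meridian scale h = cos φ / cos φ₀ and parallel scale k = cos φ₀ / cos φ (so areas are preserved, h·k = 1).
At 37.7°: h = 1.133, k = 0.8827; principal scales a = 1.133, b = 0.8827.
sin(ω/2) = (a − b)/(a + b) = 0.2502/2.016 = 0.1241, so ω = 2 arcsin(0.1241) ≈ 14.3°.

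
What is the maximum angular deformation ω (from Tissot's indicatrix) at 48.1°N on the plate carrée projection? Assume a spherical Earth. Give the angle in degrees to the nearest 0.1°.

23.0°

Plate carrée maps x = Rλ, y = Rφ. The meridian scale is h = 1 and the parallel scale is k = 1/cos φ = sec φ.
At 48.1°: h = 1.000, k = 1.497; principal scales a = 1.497, b = 1.000.
sin(ω/2) = (a − b)/(a + b) = 0.4974/2.497 = 0.1992, so ω = 2 arcsin(0.1992) ≈ 23.0°.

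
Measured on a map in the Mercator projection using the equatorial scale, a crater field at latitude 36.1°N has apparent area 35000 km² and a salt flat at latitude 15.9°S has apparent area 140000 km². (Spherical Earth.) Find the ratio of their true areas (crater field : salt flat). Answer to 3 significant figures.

0.176

On Mercator the areal scale is sec²φ, so true area = apparent × cos²φ.
True area of crater field: 35000 × cos²(36.1°) = 35000 × 0.6528 = 22850 km².
True area of salt flat: 140000 × cos²(15.9°) = 140000 × 0.9249 = 129500 km².
Ratio = 22850 / 129500 ≈ 0.176.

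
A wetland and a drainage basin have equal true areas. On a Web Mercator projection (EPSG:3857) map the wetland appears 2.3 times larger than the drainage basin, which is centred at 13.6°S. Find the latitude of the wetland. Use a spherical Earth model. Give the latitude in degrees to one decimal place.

For equal true areas on Mercator, apparent areas scale as sec²φ, so the ratio is cos²φ₂ / cos²φ₁.
cos²φ₂ / cos²φ₁ = 2.3  ⇒  cos φ₁ = cos 13.6° / √2.3 = 0.9720/1.517 = 0.6409.
φ₁ = arccos(0.6409) ≈ 50.1°.

50.1°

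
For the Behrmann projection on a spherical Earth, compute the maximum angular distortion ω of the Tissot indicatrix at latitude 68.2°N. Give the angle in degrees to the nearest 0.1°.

87.2°

Behrmann is a cylindrical equal-area projection with standard parallels at ±30°. Cylindrical equal-area (φ₀ = 30°): h = cos φ / cos 30° along meridians, k = cos 30° / cos φ along parallels; h·k = 1.
At 68.2°: h = 0.4288, k = 2.332; principal scales a = 2.332, b = 0.4288.
sin(ω/2) = (a − b)/(a + b) = 1.903/2.761 = 0.6894, so ω = 2 arcsin(0.6894) ≈ 87.2°.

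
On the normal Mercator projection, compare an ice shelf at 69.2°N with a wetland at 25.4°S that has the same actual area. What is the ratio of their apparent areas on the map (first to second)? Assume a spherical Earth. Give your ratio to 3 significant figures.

6.47

Mercator is conformal with k = sec φ, so areal scale = k² = sec²φ.
At 69.2°: sec²(69.2°) = 1/0.3551² = 7.930.
At 25.4°: sec²(25.4°) = 1/0.9033² = 1.225.
Ratio = 7.930/1.225 = cos²(25.4°)/cos²(69.2°) ≈ 6.47.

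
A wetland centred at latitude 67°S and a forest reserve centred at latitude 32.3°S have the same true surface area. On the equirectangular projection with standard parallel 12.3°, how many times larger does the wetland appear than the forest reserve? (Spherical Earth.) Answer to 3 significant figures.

2.16

The equidistant cylindrical projection with φ₀ = 12.3° has h = 1 (meridians true) and k = cos φ₀ / cos φ along parallels.
Areal scale at 67°: h·k = 1.000 × 2.501 = 2.501.
Areal scale at 32.3°: h·k = 1.000 × 1.156 = 1.156.
Ratio = 2.501/1.156 ≈ 2.16.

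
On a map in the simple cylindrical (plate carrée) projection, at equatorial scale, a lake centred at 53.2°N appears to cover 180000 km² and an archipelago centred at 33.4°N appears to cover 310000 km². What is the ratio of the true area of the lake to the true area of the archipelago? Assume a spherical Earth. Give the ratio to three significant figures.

On the plate carrée, areal scale = h·k = 1 × sec φ, so true area = apparent × cos φ.
True area of lake: 180000 × cos(53.2°) = 180000 × 0.5990 = 107800 km².
True area of archipelago: 310000 × cos(33.4°) = 310000 × 0.8348 = 258800 km².
Ratio = 107800 / 258800 ≈ 0.417.

0.417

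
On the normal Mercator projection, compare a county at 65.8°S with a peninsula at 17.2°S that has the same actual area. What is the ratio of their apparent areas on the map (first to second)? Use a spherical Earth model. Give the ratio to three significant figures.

5.43

Mercator areal scale is sec²φ.
At 65.8°: sec²(65.8°) = 1/0.4099² = 5.951.
At 17.2°: sec²(17.2°) = 1/0.9553² = 1.096.
Ratio = 5.951/1.096 = cos²(17.2°)/cos²(65.8°) ≈ 5.43.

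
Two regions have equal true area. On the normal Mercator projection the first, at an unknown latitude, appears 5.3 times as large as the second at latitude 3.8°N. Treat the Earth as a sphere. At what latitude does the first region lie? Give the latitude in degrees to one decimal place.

64.3°

On Mercator, (apparent₁)/(apparent₂) = sec²φ₁ / sec²φ₂ when true areas are equal.
cos²φ₂ / cos²φ₁ = 5.3  ⇒  cos φ₁ = cos 3.8° / √5.3 = 0.9978/2.302 = 0.4334.
φ₁ = arccos(0.4334) ≈ 64.3°.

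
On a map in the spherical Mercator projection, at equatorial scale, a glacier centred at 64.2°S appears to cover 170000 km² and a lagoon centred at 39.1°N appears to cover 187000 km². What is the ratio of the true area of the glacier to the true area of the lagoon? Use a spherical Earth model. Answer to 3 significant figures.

Mercator's areal exaggeration is sec²φ; hence true area = (apparent area) · cos²φ.
True area of glacier: 170000 × cos²(64.2°) = 170000 × 0.1894 = 32200 km².
True area of lagoon: 187000 × cos²(39.1°) = 187000 × 0.6022 = 112600 km².
Ratio = 32200 / 112600 ≈ 0.286.

0.286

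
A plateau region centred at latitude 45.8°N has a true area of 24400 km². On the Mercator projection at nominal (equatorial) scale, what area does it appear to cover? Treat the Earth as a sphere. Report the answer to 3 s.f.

The Mercator projection is conformal; its linear scale factor is the same in every direction and equals sec φ = 1/cos φ.
Areal scale = k² = sec²φ = 1/cos²(45.8°) = 1/0.6972² = 2.057.
Apparent area = 24400 × 2.057 ≈ 50200 km².

50200 km²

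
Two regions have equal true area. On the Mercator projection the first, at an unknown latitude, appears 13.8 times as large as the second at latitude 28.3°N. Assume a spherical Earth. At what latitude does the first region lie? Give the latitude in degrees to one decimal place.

Mercator areal scale is sec²φ, so apparent-area ratio = sec²φ₁ / sec²φ₂ = cos²φ₂ / cos²φ₁.
cos²φ₂ / cos²φ₁ = 13.8  ⇒  cos φ₁ = cos 28.3° / √13.8 = 0.8805/3.715 = 0.2370.
φ₁ = arccos(0.2370) ≈ 76.3°.

76.3°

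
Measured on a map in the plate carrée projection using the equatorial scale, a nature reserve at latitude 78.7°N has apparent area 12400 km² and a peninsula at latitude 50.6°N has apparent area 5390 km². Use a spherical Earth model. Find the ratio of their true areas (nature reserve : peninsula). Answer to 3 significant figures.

On the plate carrée, areal scale = h·k = 1 × sec φ, so true area = apparent × cos φ.
True area of nature reserve: 12400 × cos(78.7°) = 12400 × 0.1959 = 2430 km².
True area of peninsula: 5390 × cos(50.6°) = 5390 × 0.6347 = 3421 km².
Ratio = 2430 / 3421 ≈ 0.710.

0.710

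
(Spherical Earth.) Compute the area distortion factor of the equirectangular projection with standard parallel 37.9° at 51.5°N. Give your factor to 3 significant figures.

With standard parallel φ₀ = 37.9°, the equirectangular projection gives x = Rλ cos φ₀, y = Rφ, so h = 1 and k = cos 37.9° / cos φ.
Areal scale = h·k = 1 × cos φ₀ / cos φ; at 51.5°, h = 1.000, k = 1.268, so h·k = 1.268.

1.27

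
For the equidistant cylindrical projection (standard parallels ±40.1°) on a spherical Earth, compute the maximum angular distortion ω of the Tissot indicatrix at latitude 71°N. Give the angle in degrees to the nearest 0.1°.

47.5°

The equidistant cylindrical projection with φ₀ = 40.1° has h = 1 (meridians true) and k = cos φ₀ / cos φ along parallels.
At 71°: h = 1.000, k = 2.349; principal scales a = 2.349, b = 1.000.
sin(ω/2) = (a − b)/(a + b) = 1.349/3.349 = 0.4029, so ω = 2 arcsin(0.4029) ≈ 47.5°.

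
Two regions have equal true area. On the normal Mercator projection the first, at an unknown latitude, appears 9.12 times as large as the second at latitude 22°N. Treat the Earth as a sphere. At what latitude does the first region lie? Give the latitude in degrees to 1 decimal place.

72.1°

On Mercator, (apparent₁)/(apparent₂) = sec²φ₁ / sec²φ₂ when true areas are equal.
cos²φ₂ / cos²φ₁ = 9.12  ⇒  cos φ₁ = cos 22° / √9.12 = 0.9272/3.020 = 0.3070.
φ₁ = arccos(0.3070) ≈ 72.1°.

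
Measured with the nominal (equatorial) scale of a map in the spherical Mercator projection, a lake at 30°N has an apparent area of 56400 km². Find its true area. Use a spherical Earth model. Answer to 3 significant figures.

42300 km²

For Mercator, h = k = sec φ (a conformal cylindrical projection has a single point scale, 1/cos φ).
Areal scale = k² = sec²φ = 1/cos²(30°) = 1/0.8660² = 1.333.
True area = apparent / (areal scale) = 56400 / 1.333 ≈ 42300 km².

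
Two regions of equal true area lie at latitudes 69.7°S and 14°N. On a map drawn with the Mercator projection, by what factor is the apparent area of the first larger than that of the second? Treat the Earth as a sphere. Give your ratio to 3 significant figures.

Mercator is conformal with k = sec φ, so areal scale = k² = sec²φ.
At 69.7°: sec²(69.7°) = 1/0.3469² = 8.308.
At 14°: sec²(14°) = 1/0.9703² = 1.062.
Ratio = 8.308/1.062 = cos²(14°)/cos²(69.7°) ≈ 7.82.

7.82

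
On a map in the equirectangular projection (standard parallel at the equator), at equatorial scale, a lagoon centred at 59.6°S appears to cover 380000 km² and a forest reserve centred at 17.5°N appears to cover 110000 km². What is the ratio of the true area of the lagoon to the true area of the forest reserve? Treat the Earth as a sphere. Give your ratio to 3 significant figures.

On the plate carrée, areal scale = h·k = 1 × sec φ, so true area = apparent × cos φ.
True area of lagoon: 380000 × cos(59.6°) = 380000 × 0.5060 = 192300 km².
True area of forest reserve: 110000 × cos(17.5°) = 110000 × 0.9537 = 104900 km².
Ratio = 192300 / 104900 ≈ 1.83.

1.83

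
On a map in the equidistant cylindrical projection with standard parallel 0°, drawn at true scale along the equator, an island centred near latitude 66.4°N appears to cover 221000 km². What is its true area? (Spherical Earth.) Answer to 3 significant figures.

88500 km²

In the plate carrée (x = Rλ, y = Rφ), meridians are true-scale (h = 1) and parallels are stretched by k = sec φ.
Areal scale = h·k = 1 × sec φ; at 66.4°, h = 1.000, k = 2.498, so h·k = 2.498.
True area = apparent / (areal scale) = 221000 / 2.498 ≈ 88500 km².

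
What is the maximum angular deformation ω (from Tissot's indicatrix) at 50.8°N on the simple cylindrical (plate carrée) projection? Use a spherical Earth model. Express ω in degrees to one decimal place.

For the equirectangular projection with φ₀ = 0 (plate carrée), h = 1 along meridians and k = sec φ along parallels.
At 50.8°: h = 1.000, k = 1.582; principal scales a = 1.582, b = 1.000.
sin(ω/2) = (a − b)/(a + b) = 0.5822/2.582 = 0.2255, so ω = 2 arcsin(0.2255) ≈ 26.1°.

26.1°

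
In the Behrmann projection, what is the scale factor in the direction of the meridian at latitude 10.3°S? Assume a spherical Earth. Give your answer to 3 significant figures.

The Behrmann projection is cylindrical equal-area with φ₀ = 30°. For cylindrical equal-area with standard parallel φ₀, h = cos φ / cos φ₀ and k = cos φ₀ / cos φ, so h·k = 1.
h = cos 10.3° / cos 30° = 0.9839/0.8660 = 1.136.

1.14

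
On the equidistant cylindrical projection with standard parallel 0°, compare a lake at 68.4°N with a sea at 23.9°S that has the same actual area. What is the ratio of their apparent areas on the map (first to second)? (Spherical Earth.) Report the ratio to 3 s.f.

For the equirectangular projection with φ₀ = 0 (plate carrée), h = 1 along meridians and k = sec φ along parallels.
Areal scale at 68.4°: h·k = 1.000 × 2.716 = 2.716.
Areal scale at 23.9°: h·k = 1.000 × 1.094 = 1.094.
Ratio = 2.716/1.094 ≈ 2.48.

2.48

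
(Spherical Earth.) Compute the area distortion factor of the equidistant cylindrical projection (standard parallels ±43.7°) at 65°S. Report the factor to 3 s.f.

1.71

The equidistant cylindrical projection with φ₀ = 43.7° has h = 1 (meridians true) and k = cos φ₀ / cos φ along parallels.
Areal scale = h·k = 1 × cos φ₀ / cos φ; at 65°, h = 1.000, k = 1.711, so h·k = 1.711.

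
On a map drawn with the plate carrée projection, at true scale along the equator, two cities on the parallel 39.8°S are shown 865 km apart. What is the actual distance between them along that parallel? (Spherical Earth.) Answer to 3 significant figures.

For the equirectangular projection with φ₀ = 0 (plate carrée), h = 1 along meridians and k = sec φ along parallels.
Along the parallel at 39.8°, map distances are exaggerated by k = sec 39.8° = 1.302.
True distance = 865 / 1.302 = 865 × cos 39.8° ≈ 665 km.

665 km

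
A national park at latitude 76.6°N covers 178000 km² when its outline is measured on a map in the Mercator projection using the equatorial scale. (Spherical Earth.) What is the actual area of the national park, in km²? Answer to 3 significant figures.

Mercator is conformal, so the point scale is isotropic: h = k = sec φ = 1/cos φ.
Areal scale = k² = sec²φ = 1/cos²(76.6°) = 1/0.2317² = 18.62.
True area = apparent / (areal scale) = 178000 / 18.62 ≈ 9560 km².

9560 km²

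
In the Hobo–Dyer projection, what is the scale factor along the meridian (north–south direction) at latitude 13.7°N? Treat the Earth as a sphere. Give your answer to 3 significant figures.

1.22

The Hobo–Dyer projection is cylindrical equal-area with φ₀ = 37.5°. For cylindrical equal-area with standard parallel φ₀, h = cos φ / cos φ₀ and k = cos φ₀ / cos φ, so h·k = 1.
h = cos 13.7° / cos 37.5° = 0.9715/0.7934 = 1.225.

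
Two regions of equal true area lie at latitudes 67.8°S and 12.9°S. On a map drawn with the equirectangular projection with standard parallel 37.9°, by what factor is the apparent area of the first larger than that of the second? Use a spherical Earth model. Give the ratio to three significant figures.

The equidistant cylindrical projection with φ₀ = 37.9° has h = 1 (meridians true) and k = cos φ₀ / cos φ along parallels.
Areal scale at 67.8°: h·k = 1.000 × 2.088 = 2.088.
Areal scale at 12.9°: h·k = 1.000 × 0.8095 = 0.8095.
Ratio = 2.088/0.8095 ≈ 2.58.

2.58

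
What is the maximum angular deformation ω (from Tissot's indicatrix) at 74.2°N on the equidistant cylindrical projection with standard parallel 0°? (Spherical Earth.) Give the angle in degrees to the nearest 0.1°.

69.8°

Plate carrée maps x = Rλ, y = Rφ. The meridian scale is h = 1 and the parallel scale is k = 1/cos φ = sec φ.
At 74.2°: h = 1.000, k = 3.673; principal scales a = 3.673, b = 1.000.
sin(ω/2) = (a − b)/(a + b) = 2.673/4.673 = 0.5720, so ω = 2 arcsin(0.5720) ≈ 69.8°.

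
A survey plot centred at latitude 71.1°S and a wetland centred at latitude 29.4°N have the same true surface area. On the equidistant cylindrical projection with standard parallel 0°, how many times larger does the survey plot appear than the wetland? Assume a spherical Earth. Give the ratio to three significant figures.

In the plate carrée (x = Rλ, y = Rφ), meridians are true-scale (h = 1) and parallels are stretched by k = sec φ.
Areal scale at 71.1°: h·k = 1.000 × 3.087 = 3.087.
Areal scale at 29.4°: h·k = 1.000 × 1.148 = 1.148.
Ratio = 3.087/1.148 ≈ 2.69.

2.69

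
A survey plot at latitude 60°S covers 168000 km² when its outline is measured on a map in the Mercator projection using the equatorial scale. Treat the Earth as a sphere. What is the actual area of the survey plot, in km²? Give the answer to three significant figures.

42000 km²

Mercator is conformal, so the point scale is isotropic: h = k = sec φ = 1/cos φ.
Areal scale = k² = sec²φ = 1/cos²(60°) = 1/0.5000² = 4.000.
True area = apparent / (areal scale) = 168000 / 4.000 ≈ 42000 km².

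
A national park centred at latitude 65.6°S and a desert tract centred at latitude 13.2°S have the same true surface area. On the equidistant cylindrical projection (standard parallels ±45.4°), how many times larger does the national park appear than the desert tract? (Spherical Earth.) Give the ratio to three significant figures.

2.36

In the equirectangular projection with standard parallel φ₀ = 45.4° (x = Rλ cos φ₀, y = Rφ), meridians are true-scale (h = 1) and the parallel scale is k = cos φ₀ / cos φ.
Areal scale at 65.6°: h·k = 1.000 × 1.700 = 1.700.
Areal scale at 13.2°: h·k = 1.000 × 0.7212 = 0.7212.
Ratio = 1.700/0.7212 ≈ 2.36.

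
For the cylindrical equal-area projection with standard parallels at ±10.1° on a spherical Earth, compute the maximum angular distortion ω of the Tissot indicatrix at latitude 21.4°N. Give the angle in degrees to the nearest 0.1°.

A cylindrical equal-area projection with standard parallel φ₀ has meridian scale h = cos φ / cos φ₀ and parallel scale k = cos φ₀ / cos φ (so areas are preserved, h·k = 1).
At 21.4°: h = 0.9457, k = 1.057; principal scales a = 1.057, b = 0.9457.
sin(ω/2) = (a − b)/(a + b) = 0.1117/2.003 = 0.05576, so ω = 2 arcsin(0.05576) ≈ 6.4°.

6.4°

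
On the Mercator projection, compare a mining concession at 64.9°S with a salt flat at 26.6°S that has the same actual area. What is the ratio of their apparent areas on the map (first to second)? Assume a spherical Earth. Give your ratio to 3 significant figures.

4.44

On Mercator, area is exaggerated by sec²φ = 1/cos²φ.
At 64.9°: sec²(64.9°) = 1/0.4242² = 5.557.
At 26.6°: sec²(26.6°) = 1/0.8942² = 1.251.
Ratio = 5.557/1.251 = cos²(26.6°)/cos²(64.9°) ≈ 4.44.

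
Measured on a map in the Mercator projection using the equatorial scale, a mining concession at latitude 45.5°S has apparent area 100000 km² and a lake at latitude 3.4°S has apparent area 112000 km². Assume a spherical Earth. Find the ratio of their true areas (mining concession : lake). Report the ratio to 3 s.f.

0.440

Mercator's areal exaggeration is sec²φ; hence true area = (apparent area) · cos²φ.
True area of mining concession: 100000 × cos²(45.5°) = 100000 × 0.4913 = 49130 km².
True area of lake: 112000 × cos²(3.4°) = 112000 × 0.9965 = 111600 km².
Ratio = 49130 / 111600 ≈ 0.440.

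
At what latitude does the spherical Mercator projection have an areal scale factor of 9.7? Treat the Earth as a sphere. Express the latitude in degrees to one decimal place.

71.3°

Mercator areal scale is sec²φ.
sec²φ = 9.7  ⇒  cos²φ = 0.1031  ⇒  cos φ = 0.3211.
φ = arccos(0.3211) ≈ 71.3°.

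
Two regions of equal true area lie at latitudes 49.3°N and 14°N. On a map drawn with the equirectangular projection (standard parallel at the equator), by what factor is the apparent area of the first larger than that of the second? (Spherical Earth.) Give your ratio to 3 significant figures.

1.49

In the plate carrée (x = Rλ, y = Rφ), meridians are true-scale (h = 1) and parallels are stretched by k = sec φ.
Areal scale at 49.3°: h·k = 1.000 × 1.534 = 1.534.
Areal scale at 14°: h·k = 1.000 × 1.031 = 1.031.
Ratio = 1.534/1.031 ≈ 1.49.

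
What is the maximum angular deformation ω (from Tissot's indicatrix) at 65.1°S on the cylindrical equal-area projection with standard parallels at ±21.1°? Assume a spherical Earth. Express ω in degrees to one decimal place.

82.8°

A cylindrical equal-area projection with standard parallel φ₀ has meridian scale h = cos φ / cos φ₀ and parallel scale k = cos φ₀ / cos φ (so areas are preserved, h·k = 1).
At 65.1°: h = 0.4513, k = 2.216; principal scales a = 2.216, b = 0.4513.
sin(ω/2) = (a − b)/(a + b) = 1.765/2.667 = 0.6616, so ω = 2 arcsin(0.6616) ≈ 82.8°.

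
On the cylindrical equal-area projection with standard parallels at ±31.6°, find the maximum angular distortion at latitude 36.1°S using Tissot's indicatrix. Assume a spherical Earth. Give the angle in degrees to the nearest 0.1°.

Cylindrical equal-area (φ₀ = 31.6°): h = cos φ / cos 31.6° along meridians, k = cos 31.6° / cos φ along parallels; h·k = 1.
At 36.1°: h = 0.9486, k = 1.054; principal scales a = 1.054, b = 0.9486.
sin(ω/2) = (a − b)/(a + b) = 0.1055/2.003 = 0.05267, so ω = 2 arcsin(0.05267) ≈ 6.0°.

6.0°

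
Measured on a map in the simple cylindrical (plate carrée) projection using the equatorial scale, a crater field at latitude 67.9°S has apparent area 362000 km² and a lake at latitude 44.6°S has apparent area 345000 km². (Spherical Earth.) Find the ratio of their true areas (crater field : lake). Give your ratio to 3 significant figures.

0.554

Plate carrée has h = 1 and k = sec φ, giving areal scale sec φ; true area = (apparent area) · cos φ.
True area of crater field: 362000 × cos(67.9°) = 362000 × 0.3762 = 136200 km².
True area of lake: 345000 × cos(44.6°) = 345000 × 0.7120 = 245600 km².
Ratio = 136200 / 245600 ≈ 0.554.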